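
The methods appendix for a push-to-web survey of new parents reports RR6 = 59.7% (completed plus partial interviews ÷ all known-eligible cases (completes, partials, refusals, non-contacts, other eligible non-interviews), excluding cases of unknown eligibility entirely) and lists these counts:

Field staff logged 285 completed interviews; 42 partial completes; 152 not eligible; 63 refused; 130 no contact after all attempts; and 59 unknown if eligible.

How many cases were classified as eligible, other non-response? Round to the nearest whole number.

Num: 285 + 42 = 327
RR6 = 327 / D = 0.597
D = 327 / 0.597 = 547.7
Other denominator terms total 520
eligible, other non-response = 547.7 − 520 ≈ 28

28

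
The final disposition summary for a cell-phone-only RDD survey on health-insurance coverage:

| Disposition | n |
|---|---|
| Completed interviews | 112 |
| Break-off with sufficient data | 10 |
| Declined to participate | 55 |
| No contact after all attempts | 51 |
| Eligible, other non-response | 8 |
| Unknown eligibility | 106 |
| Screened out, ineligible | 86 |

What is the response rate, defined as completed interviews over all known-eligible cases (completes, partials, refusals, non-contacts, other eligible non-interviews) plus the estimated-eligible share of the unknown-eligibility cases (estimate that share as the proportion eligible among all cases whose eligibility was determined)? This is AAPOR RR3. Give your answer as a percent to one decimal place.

Num = 112
Determined eligible = 112 + 10 + 55 + 51 + 8 = 236
e = 236 / (236 + 86) = 236 / 322 = 0.7329
Estimated eligible among unknowns = 0.7329 × 106 = 77.69
Base = 236 + 77.69 = 313.69
RR3 = 112 / 313.69 = 0.3570

35.7%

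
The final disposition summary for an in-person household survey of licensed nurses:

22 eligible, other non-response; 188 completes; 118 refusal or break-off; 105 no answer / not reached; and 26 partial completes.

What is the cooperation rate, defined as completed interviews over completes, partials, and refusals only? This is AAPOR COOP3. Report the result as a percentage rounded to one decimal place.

56.6%

Top → 188
Base → 188 + 26 + 118 = 332
COOP3 = 188 / 332 = 0.5663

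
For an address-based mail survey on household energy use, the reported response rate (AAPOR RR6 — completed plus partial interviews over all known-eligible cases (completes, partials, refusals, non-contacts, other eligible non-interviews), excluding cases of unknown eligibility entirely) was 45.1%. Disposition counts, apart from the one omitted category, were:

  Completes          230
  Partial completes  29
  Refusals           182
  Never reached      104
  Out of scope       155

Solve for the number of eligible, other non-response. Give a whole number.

29

Numerator: 230 + 29 = 259
RR6 = 259 / D = 0.451
D = 259 / 0.451 = 574.3
Other denominator terms total 545
eligible, other non-response = 574.3 − 545 ≈ 29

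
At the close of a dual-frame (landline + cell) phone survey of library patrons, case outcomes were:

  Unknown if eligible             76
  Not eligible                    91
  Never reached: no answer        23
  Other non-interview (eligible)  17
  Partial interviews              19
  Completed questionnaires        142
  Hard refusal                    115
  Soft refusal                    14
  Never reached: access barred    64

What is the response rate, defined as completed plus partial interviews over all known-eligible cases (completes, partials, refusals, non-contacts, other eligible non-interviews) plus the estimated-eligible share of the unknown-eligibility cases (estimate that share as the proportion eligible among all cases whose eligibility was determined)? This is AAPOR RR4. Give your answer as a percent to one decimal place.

Declined to participate = 115 + 14 = 129
Never reached = 23 + 64 = 87
Numerator = 142 + 19 = 161
Known eligible = 142 + 19 + 129 + 87 + 17 = 394
e = 394 / (394 + 91) = 394 / 485 = 0.8124
Estimated eligible among unknowns = 0.8124 × 76 = 61.74
Base = 394 + 61.74 = 455.74
RR4 = 161 / 455.74 = 0.3533

35.3%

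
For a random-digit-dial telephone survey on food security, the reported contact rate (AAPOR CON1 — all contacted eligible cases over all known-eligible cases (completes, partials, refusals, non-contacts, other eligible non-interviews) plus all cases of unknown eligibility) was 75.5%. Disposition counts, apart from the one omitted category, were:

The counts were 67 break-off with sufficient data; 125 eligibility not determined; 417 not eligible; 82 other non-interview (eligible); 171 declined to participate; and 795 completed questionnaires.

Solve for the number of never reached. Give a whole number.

Numerator → 795 + 67 + 171 + 82 = 1115
CON1 = 1115 / D = 0.755
D = 1115 / 0.755 = 1476.8
Rest of base = 1240
never reached = 1476.8 − 1240 ≈ 237

237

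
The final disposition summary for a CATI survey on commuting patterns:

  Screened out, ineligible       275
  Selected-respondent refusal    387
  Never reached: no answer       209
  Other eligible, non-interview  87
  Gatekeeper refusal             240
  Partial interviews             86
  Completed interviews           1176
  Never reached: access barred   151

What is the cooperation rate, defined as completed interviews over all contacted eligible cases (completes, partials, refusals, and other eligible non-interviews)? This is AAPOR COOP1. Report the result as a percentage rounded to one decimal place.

59.5%

Declined to participate = 240 + 387 = 627
Never reached = 209 + 151 = 360
Numerator: 1176
Denom: 1176 + 86 + 627 + 87 = 1976
COOP1 = 1176 / 1976 = 0.5951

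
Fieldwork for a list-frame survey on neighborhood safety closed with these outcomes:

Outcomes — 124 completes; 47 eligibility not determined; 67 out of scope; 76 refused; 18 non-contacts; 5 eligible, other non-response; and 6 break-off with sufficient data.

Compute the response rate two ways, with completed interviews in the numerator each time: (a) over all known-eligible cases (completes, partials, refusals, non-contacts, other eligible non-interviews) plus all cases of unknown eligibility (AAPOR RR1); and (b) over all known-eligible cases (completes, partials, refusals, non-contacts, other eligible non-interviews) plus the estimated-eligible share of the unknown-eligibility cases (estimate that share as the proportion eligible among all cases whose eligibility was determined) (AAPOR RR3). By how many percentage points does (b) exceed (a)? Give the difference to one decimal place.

1.8

Numerator = 124
Base = 124 + 6 + 76 + 18 + 5 + 47 = 276
RR1 = 124 / 276 = 0.4493
Determined eligible = 124 + 6 + 76 + 18 + 5 = 229
e = 229 / (229 + 67) = 229 / 296 = 0.7736
e × U = 0.7736 × 47 = 36.36
Base = 229 + 36.36 = 265.36
RR3 = 124 / 265.36 = 0.4673
Difference = 46.73 − 44.93 = 1.80 percentage points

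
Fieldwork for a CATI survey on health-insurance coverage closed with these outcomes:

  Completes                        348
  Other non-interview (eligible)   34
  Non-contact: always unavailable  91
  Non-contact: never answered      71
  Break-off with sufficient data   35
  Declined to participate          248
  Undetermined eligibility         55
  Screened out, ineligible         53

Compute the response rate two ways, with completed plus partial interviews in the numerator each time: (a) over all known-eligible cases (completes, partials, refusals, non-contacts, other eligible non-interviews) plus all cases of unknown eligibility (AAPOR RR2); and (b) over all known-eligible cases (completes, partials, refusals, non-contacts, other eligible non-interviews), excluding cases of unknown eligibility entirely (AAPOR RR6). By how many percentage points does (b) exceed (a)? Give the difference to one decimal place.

2.9

Never reached = 71 + 91 = 162
Num: 348 + 35 = 383
Denominator: 348 + 35 + 248 + 162 + 34 + 55 = 882
RR2 = 383 / 882 = 0.4342
Denominator: 348 + 35 + 248 + 162 + 34 = 827
RR6 = 383 / 827 = 0.4631
Difference = 46.31 − 43.42 = 2.89 percentage points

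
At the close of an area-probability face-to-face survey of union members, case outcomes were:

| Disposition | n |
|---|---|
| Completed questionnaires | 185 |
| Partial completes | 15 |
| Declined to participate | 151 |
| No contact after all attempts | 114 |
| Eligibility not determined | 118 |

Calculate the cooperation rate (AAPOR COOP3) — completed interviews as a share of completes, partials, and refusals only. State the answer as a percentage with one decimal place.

Num → 185
Denom → 185 + 15 + 151 = 351
COOP3 = 185 / 351 = 0.5271

52.7%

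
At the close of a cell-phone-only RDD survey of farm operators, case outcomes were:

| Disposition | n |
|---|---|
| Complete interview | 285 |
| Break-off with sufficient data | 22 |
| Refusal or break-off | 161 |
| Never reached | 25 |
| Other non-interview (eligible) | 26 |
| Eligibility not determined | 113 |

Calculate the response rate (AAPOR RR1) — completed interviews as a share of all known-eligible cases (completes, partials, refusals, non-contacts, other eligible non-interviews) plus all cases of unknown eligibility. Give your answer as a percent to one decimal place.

45.1%

Num: 285
Denom: 285 + 22 + 161 + 25 + 26 + 113 = 632
RR1 = 285 / 632 = 0.4509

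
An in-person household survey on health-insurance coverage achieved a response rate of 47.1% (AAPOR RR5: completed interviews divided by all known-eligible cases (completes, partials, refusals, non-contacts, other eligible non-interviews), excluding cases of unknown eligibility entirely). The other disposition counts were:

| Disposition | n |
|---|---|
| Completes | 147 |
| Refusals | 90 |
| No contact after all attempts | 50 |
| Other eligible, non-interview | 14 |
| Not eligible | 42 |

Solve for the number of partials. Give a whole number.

11

RR5 = 147 / D = 0.471
D = 147 / 0.471 = 312.1
Other denominator terms total 301
partials = 312.1 − 301 ≈ 11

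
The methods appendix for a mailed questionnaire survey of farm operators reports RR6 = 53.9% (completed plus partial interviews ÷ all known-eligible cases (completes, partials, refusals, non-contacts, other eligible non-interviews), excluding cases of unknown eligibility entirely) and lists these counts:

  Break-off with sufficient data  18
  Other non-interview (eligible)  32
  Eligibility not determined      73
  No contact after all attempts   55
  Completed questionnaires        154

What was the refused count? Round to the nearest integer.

Numerator = 154 + 18 = 172
RR6 = 172 / D = 0.539
D = 172 / 0.539 = 319.1
Other denominator terms total 259
refused = 319.1 − 259 ≈ 60

60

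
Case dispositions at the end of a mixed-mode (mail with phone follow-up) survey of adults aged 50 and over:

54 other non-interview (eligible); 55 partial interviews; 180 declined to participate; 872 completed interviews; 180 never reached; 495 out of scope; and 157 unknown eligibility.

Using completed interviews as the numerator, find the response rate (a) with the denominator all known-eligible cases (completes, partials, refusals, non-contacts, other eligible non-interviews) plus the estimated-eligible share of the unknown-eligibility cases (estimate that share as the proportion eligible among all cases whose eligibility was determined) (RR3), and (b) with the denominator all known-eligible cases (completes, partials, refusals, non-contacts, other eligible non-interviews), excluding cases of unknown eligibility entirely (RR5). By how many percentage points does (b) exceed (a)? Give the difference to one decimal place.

5.1

Num: 872
Determined eligible: 872 + 55 + 180 + 180 + 54 = 1341
e = 1341 / (1341 + 495) = 1341 / 1836 = 0.7304
Eligible share of unknowns: 0.7304 × 157 = 114.67
Base: 1341 + 114.67 = 1455.67
RR3 = 872 / 1455.67 = 0.5990
Base: 872 + 55 + 180 + 180 + 54 = 1341
RR5 = 872 / 1341 = 0.6503
Difference = 65.03 − 59.90 = 5.13 percentage points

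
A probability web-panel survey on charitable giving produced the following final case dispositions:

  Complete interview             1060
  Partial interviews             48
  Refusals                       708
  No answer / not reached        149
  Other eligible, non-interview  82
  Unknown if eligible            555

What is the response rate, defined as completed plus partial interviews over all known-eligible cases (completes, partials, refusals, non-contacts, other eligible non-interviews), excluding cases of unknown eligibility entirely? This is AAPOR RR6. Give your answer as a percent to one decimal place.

54.1%

Numerator → 1060 + 48 = 1108
Base → 1060 + 48 + 708 + 149 + 82 = 2047
RR6 = 1108 / 2047 = 0.5413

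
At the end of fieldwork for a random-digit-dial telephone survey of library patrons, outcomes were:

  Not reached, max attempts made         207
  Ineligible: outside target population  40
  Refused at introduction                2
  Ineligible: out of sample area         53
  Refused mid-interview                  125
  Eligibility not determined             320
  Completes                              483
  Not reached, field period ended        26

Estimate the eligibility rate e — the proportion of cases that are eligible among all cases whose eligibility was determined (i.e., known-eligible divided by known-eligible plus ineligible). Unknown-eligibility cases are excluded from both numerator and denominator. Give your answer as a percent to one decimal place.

90.1%

Refusal or break-off = 2 + 125 = 127
Non-contacts = 26 + 207 = 233
Screened out, ineligible = 40 + 53 = 93
Eligible (known) → 483 + 127 + 233 = 843
e = 843 / (843 + 93) = 843 / 936 = 0.9006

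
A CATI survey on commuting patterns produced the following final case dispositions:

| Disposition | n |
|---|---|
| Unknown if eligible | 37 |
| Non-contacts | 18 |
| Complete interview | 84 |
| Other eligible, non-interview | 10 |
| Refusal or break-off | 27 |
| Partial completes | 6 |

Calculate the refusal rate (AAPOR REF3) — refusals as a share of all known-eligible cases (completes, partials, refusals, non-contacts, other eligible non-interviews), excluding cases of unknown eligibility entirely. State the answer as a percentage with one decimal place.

Numerator: 27
Denom: 84 + 6 + 27 + 18 + 10 = 145
REF3 = 27 / 145 = 0.1862

18.6%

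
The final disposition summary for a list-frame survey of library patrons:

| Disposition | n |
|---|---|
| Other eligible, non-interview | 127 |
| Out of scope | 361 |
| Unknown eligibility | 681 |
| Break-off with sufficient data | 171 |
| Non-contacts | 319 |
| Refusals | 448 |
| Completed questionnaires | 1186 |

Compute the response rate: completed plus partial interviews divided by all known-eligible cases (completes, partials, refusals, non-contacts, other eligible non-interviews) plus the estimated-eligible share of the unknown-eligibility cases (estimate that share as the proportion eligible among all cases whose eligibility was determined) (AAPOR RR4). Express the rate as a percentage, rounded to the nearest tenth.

47.8%

Numerator = 1186 + 171 = 1357
Known eligible = 1186 + 171 + 448 + 319 + 127 = 2251
e = 2251 / (2251 + 361) = 2251 / 2612 = 0.8618
e × U = 0.8618 × 681 = 586.89
Base = 2251 + 586.89 = 2837.89
RR4 = 1357 / 2837.89 = 0.4782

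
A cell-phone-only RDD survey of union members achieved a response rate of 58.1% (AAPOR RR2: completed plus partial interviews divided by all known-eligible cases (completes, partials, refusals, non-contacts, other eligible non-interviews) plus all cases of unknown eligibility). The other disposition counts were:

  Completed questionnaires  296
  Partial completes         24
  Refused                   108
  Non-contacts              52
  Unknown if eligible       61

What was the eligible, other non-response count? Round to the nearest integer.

Top: 296 + 24 = 320
RR2 = 320 / D = 0.581
D = 320 / 0.581 = 550.8
Rest of base = 541
eligible, other non-response = 550.8 − 541 ≈ 10

10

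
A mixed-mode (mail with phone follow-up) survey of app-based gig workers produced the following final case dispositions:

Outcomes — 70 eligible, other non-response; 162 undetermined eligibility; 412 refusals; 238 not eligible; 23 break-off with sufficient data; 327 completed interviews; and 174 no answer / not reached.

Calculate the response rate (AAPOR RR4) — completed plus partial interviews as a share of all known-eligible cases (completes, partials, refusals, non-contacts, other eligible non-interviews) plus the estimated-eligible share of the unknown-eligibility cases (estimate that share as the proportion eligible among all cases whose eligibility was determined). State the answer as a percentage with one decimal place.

Numerator → 327 + 23 = 350
Known eligible → 327 + 23 + 412 + 174 + 70 = 1006
e = 1006 / (1006 + 238) = 1006 / 1244 = 0.8087
Eligible share of unknowns → 0.8087 × 162 = 131.01
Base → 1006 + 131.01 = 1137.01
RR4 = 350 / 1137.01 = 0.3078

30.8%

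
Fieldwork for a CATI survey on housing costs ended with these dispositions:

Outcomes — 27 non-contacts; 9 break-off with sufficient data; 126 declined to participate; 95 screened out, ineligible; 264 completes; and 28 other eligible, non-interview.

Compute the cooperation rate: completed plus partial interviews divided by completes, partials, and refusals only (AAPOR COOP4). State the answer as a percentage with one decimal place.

68.4%

Top → 264 + 9 = 273
Denominator → 264 + 9 + 126 = 399
COOP4 = 273 / 399 = 0.6842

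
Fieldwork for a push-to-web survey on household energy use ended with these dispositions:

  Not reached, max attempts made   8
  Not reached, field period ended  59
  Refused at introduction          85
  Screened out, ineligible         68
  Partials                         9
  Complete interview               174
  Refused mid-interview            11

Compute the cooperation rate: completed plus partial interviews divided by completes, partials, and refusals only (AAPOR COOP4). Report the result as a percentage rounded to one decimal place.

Declined to participate = 85 + 11 = 96
No answer / not reached = 59 + 8 = 67
Numerator: 174 + 9 = 183
Denominator: 174 + 9 + 96 = 279
COOP4 = 183 / 279 = 0.6559

65.6%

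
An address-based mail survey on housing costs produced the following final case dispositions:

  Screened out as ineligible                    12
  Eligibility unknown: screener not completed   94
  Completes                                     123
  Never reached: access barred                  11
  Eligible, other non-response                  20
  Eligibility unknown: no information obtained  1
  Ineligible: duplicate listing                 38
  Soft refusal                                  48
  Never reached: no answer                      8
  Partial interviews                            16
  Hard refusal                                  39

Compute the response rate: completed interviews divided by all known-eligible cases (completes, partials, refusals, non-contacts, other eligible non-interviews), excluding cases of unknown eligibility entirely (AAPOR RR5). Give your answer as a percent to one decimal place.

Refusal or break-off = 39 + 48 = 87
Never reached = 8 + 11 = 19
Unknown if eligible = 94 + 1 = 95
Screened out, ineligible = 12 + 38 = 50
Numerator → 123
Denominator → 123 + 16 + 87 + 19 + 20 = 265
RR5 = 123 / 265 = 0.4642

46.4%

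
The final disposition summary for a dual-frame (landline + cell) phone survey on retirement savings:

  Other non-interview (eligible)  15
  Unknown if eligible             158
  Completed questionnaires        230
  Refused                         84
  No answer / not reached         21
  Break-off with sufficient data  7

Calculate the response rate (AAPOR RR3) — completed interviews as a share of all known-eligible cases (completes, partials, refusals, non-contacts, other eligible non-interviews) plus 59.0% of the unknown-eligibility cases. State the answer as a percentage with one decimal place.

51.1%

Num = 230
Determined eligible = 230 + 7 + 84 + 21 + 15 = 357
e × U = 0.5900 × 158 = 93.22
Denom = 357 + 93.22 = 450.22
RR3 = 230 / 450.22 = 0.5109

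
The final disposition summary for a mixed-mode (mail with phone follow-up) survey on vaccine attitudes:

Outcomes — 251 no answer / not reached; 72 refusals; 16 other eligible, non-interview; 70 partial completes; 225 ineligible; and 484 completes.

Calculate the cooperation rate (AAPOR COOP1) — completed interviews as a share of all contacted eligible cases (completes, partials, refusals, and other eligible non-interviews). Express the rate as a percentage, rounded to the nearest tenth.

Num = 484
Denom = 484 + 70 + 72 + 16 = 642
COOP1 = 484 / 642 = 0.7539

75.4%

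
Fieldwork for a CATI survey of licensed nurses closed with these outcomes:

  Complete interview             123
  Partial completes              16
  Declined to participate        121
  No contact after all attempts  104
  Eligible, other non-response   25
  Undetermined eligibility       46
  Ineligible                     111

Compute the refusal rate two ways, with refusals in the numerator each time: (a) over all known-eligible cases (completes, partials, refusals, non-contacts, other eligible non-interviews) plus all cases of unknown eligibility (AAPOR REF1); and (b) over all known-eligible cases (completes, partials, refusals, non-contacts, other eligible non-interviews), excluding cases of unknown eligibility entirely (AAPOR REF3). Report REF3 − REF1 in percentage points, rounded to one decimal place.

3.3

Top: 121
Denom: 123 + 16 + 121 + 104 + 25 + 46 = 435
REF1 = 121 / 435 = 0.2782
Denom: 123 + 16 + 121 + 104 + 25 = 389
REF3 = 121 / 389 = 0.3111
Difference = 31.11 − 27.82 = 3.29 percentage points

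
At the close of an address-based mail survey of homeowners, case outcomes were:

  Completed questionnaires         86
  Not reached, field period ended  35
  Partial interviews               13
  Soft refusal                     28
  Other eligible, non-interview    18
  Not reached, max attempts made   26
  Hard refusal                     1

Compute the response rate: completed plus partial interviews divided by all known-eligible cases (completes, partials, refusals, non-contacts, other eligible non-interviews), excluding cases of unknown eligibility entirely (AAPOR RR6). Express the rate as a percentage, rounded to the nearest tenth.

47.8%

Declined to participate = 1 + 28 = 29
No contact after all attempts = 35 + 26 = 61
Num → 86 + 13 = 99
Denom → 86 + 13 + 29 + 61 + 18 = 207
RR6 = 99 / 207 = 0.4783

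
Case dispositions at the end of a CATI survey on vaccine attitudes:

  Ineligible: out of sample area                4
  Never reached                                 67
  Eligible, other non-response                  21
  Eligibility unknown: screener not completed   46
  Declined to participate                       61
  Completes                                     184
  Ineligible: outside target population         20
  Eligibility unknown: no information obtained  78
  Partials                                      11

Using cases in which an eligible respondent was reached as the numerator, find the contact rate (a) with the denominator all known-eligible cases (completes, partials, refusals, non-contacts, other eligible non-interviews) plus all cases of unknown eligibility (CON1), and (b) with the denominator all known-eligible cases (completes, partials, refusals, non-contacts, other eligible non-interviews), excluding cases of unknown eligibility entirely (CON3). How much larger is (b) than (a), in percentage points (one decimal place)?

Unknown if eligible = 46 + 78 = 124
Out of scope = 20 + 4 = 24
Numerator = 184 + 11 + 61 + 21 = 277
Denominator = 184 + 11 + 61 + 67 + 21 + 124 = 468
CON1 = 277 / 468 = 0.5919
Denominator = 184 + 11 + 61 + 67 + 21 = 344
CON3 = 277 / 344 = 0.8052
Difference = 80.52 − 59.19 = 21.33 percentage points

21.3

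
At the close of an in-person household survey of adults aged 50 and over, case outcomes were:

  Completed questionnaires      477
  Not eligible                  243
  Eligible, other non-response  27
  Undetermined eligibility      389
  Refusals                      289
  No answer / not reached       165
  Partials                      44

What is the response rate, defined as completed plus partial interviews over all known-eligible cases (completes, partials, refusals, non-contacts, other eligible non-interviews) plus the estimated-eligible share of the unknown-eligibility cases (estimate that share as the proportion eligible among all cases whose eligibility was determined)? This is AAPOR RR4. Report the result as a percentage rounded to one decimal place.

39.6%

Top = 477 + 44 = 521
Known eligible = 477 + 44 + 289 + 165 + 27 = 1002
e = 1002 / (1002 + 243) = 1002 / 1245 = 0.8048
Estimated eligible among unknowns = 0.8048 × 389 = 313.07
Denominator = 1002 + 313.07 = 1315.07
RR4 = 521 / 1315.07 = 0.3962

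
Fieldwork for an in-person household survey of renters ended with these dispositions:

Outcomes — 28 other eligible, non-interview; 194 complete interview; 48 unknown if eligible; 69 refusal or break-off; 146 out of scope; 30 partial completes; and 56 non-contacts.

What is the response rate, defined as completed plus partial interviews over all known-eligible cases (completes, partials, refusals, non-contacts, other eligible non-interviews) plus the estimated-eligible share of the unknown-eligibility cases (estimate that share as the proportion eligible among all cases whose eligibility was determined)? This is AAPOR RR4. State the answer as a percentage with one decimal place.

54.4%

Numerator: 194 + 30 = 224
Eligible (known): 194 + 30 + 69 + 56 + 28 = 377
e = 377 / (377 + 146) = 377 / 523 = 0.7208
Estimated eligible among unknowns: 0.7208 × 48 = 34.60
Denom: 377 + 34.60 = 411.60
RR4 = 224 / 411.60 = 0.5442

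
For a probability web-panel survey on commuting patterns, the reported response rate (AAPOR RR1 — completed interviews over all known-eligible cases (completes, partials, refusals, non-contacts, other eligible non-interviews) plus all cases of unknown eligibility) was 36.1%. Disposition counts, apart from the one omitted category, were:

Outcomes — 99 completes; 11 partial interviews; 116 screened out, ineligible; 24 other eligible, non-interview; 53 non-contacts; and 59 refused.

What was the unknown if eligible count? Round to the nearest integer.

RR1 = 99 / D = 0.361
D = 99 / 0.361 = 274.2
Other denominator terms total 246
unknown if eligible = 274.2 − 246 ≈ 28

28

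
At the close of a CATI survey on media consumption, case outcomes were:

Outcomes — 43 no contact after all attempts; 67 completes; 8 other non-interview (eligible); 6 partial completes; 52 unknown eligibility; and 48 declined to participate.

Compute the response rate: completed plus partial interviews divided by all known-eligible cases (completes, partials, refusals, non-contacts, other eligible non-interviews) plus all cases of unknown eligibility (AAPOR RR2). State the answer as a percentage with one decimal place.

Numerator = 67 + 6 = 73
Denominator = 67 + 6 + 48 + 43 + 8 + 52 = 224
RR2 = 73 / 224 = 0.3259

32.6%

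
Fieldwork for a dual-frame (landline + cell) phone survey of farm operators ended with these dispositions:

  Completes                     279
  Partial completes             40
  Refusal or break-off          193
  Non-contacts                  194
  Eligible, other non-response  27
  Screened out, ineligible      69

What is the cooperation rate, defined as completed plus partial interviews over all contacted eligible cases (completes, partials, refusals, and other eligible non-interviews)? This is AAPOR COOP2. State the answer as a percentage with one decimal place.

59.2%

Num → 279 + 40 = 319
Denominator → 279 + 40 + 193 + 27 = 539
COOP2 = 319 / 539 = 0.5918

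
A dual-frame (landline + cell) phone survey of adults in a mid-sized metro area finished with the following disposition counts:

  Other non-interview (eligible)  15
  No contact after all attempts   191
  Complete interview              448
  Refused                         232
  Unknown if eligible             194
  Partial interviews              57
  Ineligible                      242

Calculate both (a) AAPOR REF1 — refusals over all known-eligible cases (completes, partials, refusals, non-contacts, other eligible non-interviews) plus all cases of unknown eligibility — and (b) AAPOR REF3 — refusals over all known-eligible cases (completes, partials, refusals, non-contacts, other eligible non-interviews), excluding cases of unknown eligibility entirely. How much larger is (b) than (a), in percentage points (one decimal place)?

Numerator → 232
Denom → 448 + 57 + 232 + 191 + 15 + 194 = 1137
REF1 = 232 / 1137 = 0.2040
Denom → 448 + 57 + 232 + 191 + 15 = 943
REF3 = 232 / 943 = 0.2460
Difference = 24.60 − 20.40 = 4.20 percentage points

4.2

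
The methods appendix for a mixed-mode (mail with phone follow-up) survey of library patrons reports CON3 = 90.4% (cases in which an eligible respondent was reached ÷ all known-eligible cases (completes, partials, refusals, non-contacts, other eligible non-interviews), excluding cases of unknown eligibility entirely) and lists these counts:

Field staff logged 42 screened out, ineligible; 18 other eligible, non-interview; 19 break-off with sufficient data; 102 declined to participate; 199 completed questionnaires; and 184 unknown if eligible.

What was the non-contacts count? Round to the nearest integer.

36

Numerator = 199 + 19 + 102 + 18 = 338
CON3 = 338 / D = 0.904
D = 338 / 0.904 = 373.9
Other denominator terms total 338
non-contacts = 373.9 − 338 ≈ 36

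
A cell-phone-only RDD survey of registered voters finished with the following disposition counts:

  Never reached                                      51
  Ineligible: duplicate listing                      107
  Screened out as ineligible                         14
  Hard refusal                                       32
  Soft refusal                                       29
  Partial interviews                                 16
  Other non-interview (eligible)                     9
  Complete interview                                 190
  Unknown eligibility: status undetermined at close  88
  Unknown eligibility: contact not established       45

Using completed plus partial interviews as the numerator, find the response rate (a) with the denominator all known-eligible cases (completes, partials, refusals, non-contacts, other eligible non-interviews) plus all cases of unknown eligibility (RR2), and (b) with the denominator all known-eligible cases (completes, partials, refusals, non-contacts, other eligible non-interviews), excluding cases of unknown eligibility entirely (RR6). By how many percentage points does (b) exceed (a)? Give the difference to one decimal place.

18.2

Refused = 32 + 29 = 61
Eligibility not determined = 45 + 88 = 133
Not eligible = 14 + 107 = 121
Numerator → 190 + 16 = 206
Denominator → 190 + 16 + 61 + 51 + 9 + 133 = 460
RR2 = 206 / 460 = 0.4478
Denominator → 190 + 16 + 61 + 51 + 9 = 327
RR6 = 206 / 327 = 0.6300
Difference = 63.00 − 44.78 = 18.22 percentage points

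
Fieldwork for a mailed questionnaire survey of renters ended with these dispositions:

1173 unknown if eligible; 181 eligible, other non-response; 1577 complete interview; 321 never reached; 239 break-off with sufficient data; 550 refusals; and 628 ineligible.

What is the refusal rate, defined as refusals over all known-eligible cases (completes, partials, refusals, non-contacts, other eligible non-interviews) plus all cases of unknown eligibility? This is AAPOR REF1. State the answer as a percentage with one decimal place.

13.6%

Numerator: 550
Denominator: 1577 + 239 + 550 + 321 + 181 + 1173 = 4041
REF1 = 550 / 4041 = 0.1361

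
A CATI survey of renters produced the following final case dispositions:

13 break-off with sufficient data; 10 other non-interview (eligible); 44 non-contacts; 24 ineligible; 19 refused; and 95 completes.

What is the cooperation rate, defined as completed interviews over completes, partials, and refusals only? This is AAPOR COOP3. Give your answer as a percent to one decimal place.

Numerator → 95
Denominator → 95 + 13 + 19 = 127
COOP3 = 95 / 127 = 0.7480

74.8%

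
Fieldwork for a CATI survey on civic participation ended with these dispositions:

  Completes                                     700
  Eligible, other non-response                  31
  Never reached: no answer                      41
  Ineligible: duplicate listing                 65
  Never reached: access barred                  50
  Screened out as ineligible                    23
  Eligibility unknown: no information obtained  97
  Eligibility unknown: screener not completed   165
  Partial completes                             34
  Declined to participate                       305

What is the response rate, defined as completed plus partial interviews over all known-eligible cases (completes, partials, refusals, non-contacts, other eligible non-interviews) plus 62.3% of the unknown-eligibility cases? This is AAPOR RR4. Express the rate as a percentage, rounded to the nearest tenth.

No contact after all attempts = 41 + 50 = 91
Unknown if eligible = 165 + 97 = 262
Out of scope = 23 + 65 = 88
Top = 700 + 34 = 734
Eligible (known) = 700 + 34 + 305 + 91 + 31 = 1161
e × U = 0.6230 × 262 = 163.23
Denom = 1161 + 163.23 = 1324.23
RR4 = 734 / 1324.23 = 0.5543

55.4%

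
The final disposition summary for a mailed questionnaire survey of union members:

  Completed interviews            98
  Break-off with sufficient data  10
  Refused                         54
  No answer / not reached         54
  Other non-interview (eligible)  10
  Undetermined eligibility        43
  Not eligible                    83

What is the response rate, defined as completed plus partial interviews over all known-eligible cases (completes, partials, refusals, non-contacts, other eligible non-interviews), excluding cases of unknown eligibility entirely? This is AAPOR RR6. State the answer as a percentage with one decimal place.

47.8%

Numerator → 98 + 10 = 108
Denominator → 98 + 10 + 54 + 54 + 10 = 226
RR6 = 108 / 226 = 0.4779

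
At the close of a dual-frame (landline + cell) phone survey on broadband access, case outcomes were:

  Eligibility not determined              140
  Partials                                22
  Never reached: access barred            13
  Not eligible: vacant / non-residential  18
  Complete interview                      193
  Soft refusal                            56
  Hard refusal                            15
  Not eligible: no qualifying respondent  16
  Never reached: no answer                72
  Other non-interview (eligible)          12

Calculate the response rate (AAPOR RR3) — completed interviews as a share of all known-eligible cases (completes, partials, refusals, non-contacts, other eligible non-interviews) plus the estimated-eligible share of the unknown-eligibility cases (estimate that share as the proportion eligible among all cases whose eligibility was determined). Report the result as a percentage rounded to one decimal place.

Refusals = 15 + 56 = 71
No contact after all attempts = 72 + 13 = 85
Out of scope = 16 + 18 = 34
Top → 193
Determined eligible → 193 + 22 + 71 + 85 + 12 = 383
e = 383 / (383 + 34) = 383 / 417 = 0.9185
Estimated eligible among unknowns → 0.9185 × 140 = 128.59
Base → 383 + 128.59 = 511.59
RR3 = 193 / 511.59 = 0.3773

37.7%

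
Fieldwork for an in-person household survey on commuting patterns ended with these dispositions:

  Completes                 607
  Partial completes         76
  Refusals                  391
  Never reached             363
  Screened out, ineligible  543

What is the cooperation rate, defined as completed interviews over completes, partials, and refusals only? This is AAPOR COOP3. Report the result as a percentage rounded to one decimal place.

Top → 607
Denominator → 607 + 76 + 391 = 1074
COOP3 = 607 / 1074 = 0.5652

56.5%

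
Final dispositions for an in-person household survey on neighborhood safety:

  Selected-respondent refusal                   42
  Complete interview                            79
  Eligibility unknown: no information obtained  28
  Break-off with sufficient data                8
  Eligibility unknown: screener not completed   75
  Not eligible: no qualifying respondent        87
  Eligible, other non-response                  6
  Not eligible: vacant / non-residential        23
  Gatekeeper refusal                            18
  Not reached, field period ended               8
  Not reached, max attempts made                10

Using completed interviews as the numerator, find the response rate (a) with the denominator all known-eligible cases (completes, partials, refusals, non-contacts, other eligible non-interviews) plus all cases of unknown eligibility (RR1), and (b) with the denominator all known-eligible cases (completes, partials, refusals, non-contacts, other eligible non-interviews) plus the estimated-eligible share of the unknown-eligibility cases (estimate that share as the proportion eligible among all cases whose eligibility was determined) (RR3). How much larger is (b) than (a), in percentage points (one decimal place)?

Refusal or break-off = 18 + 42 = 60
No answer / not reached = 8 + 10 = 18
Undetermined eligibility = 75 + 28 = 103
Not eligible = 87 + 23 = 110
Top = 79
Denom = 79 + 8 + 60 + 18 + 6 + 103 = 274
RR1 = 79 / 274 = 0.2883
Known eligible = 79 + 8 + 60 + 18 + 6 = 171
e = 171 / (171 + 110) = 171 / 281 = 0.6085
Estimated eligible among unknowns = 0.6085 × 103 = 62.68
Denom = 171 + 62.68 = 233.68
RR3 = 79 / 233.68 = 0.3381
Difference = 33.81 − 28.83 = 4.98 percentage points

5.0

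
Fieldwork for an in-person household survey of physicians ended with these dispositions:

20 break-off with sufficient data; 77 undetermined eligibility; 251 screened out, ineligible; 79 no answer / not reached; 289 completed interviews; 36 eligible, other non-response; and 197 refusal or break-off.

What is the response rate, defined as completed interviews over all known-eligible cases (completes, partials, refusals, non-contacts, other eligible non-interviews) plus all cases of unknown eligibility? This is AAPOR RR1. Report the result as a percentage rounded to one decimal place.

41.4%

Num = 289
Denominator = 289 + 20 + 197 + 79 + 36 + 77 = 698
RR1 = 289 / 698 = 0.4140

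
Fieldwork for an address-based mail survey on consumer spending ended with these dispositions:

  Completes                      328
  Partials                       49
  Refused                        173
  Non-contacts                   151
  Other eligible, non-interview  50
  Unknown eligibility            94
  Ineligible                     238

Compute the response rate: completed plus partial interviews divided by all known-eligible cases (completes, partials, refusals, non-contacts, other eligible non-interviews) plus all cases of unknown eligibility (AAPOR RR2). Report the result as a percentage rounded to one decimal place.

Numerator → 328 + 49 = 377
Denominator → 328 + 49 + 173 + 151 + 50 + 94 = 845
RR2 = 377 / 845 = 0.4462

44.6%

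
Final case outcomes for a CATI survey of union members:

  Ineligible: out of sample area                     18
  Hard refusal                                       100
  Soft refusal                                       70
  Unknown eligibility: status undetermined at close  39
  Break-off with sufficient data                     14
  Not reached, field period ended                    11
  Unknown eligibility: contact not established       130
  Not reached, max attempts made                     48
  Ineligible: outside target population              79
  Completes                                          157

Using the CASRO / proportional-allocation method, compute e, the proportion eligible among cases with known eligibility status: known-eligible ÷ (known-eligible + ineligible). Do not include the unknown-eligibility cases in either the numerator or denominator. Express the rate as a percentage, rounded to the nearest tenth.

Refusals = 100 + 70 = 170
Non-contacts = 11 + 48 = 59
Unknown if eligible = 130 + 39 = 169
Ineligible = 79 + 18 = 97
Determined eligible = 157 + 14 + 170 + 59 = 400
e = 400 / (400 + 97) = 400 / 497 = 0.8048

80.5%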